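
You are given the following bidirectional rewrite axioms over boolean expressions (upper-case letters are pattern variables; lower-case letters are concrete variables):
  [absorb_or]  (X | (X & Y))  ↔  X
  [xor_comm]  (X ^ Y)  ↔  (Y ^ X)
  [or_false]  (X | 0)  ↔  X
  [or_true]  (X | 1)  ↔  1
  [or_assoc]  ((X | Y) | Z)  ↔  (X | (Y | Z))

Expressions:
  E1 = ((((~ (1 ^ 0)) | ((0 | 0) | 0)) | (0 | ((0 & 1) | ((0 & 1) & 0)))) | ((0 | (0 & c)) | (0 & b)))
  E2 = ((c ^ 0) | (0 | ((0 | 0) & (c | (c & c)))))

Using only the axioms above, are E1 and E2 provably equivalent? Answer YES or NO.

Every axiom is a valid identity, so a rewrite proof would force E1 and E2 to agree under every assignment.
At b=0, c=1: E1 = 0 but E2 = 1; they differ, so no derivation exists.

NO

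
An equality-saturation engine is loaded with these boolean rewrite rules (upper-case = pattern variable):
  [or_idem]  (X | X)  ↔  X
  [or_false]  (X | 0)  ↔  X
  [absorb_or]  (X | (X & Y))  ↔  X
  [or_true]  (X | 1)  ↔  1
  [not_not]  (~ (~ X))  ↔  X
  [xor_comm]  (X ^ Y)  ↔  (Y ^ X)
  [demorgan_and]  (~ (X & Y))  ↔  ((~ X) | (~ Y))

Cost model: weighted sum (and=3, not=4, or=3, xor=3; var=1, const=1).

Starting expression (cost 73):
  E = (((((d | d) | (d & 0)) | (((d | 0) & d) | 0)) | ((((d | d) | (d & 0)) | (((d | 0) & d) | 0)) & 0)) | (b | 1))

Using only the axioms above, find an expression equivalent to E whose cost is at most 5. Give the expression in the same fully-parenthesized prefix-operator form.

(d | 1)   [cost 5]

step 1: absorb_or (→) rewrites ((((d | d) | (d & 0)) | (((d | 0) & d) | 0)) | ((((d | d) | (d & 0)) | (((d | 0) & d) | 0)) & 0)) into (((d | d) | (d & 0)) | (((d | 0) & d) | 0)), now ((((d | d) | (d & 0)) | (((d | 0) & d) | 0)) | (b | 1))
step 2: or_true (→) rewrites (b | 1) into 1, now ((((d | d) | (d & 0)) | (((d | 0) & d) | 0)) | 1)
step 3: or_idem (→) rewrites (d | d) into d, now (((d | (d & 0)) | (((d | 0) & d) | 0)) | 1)
step 4: absorb_or (→) rewrites (d | (d & 0)) into d, now ((d | (((d | 0) & d) | 0)) | 1)
step 5: or_false (→) rewrites (((d | 0) & d) | 0) into ((d | 0) & d), now ((d | ((d | 0) & d)) | 1)
step 6: or_false (→) rewrites (d | 0) into d, now ((d | (d & d)) | 1)
step 7: absorb_or (→) rewrites (d | (d & d)) into d, reaching cost 5 (bound 5)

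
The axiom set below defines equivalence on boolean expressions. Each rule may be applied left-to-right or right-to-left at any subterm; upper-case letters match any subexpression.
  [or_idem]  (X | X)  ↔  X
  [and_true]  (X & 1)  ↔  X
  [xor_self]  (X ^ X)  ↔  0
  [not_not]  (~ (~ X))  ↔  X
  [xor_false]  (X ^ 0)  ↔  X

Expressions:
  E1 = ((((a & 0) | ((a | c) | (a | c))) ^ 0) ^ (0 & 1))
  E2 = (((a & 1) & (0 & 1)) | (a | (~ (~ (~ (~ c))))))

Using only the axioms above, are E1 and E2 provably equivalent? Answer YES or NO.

step 1: xor_false (→) rewrites (((a & 0) | ((a | c) | (a | c))) ^ 0) into ((a & 0) | ((a | c) | (a | c))), now (((a & 0) | ((a | c) | (a | c))) ^ (0 & 1))
step 2: and_true (→) rewrites (0 & 1) into 0, now (((a & 0) | ((a | c) | (a | c))) ^ 0)
step 3: or_idem (→) rewrites ((a | c) | (a | c)) into (a | c), now (((a & 0) | (a | c)) ^ 0)
step 4: xor_false (→) rewrites (((a & 0) | (a | c)) ^ 0) into ((a & 0) | (a | c))
step 5: and_true (←) rewrites a into (a & 1), now (((a & 1) & 0) | (a | c))
step 6: and_true (←) rewrites 0 into (0 & 1), now (((a & 1) & (0 & 1)) | (a | c))
step 7: not_not (←) rewrites c into (~ (~ c)), now (((a & 1) & (0 & 1)) | (a | (~ (~ c))))
step 8: not_not (←) rewrites (~ (~ c)) into (~ (~ (~ (~ c)))), which is E2

YES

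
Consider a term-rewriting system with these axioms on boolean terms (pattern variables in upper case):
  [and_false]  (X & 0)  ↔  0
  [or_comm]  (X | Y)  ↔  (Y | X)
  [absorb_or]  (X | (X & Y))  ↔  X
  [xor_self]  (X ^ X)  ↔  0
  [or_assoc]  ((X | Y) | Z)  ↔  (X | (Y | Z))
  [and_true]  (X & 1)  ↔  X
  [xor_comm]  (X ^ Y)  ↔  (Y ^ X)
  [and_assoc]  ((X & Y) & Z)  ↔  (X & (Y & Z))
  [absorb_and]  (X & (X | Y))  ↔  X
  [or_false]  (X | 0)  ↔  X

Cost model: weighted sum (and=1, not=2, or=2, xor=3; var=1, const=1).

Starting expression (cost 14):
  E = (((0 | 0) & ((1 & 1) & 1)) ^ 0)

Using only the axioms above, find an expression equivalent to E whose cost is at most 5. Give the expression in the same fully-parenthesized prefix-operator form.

(0 ^ 0)   [cost 5]

step 1: and_true (→) rewrites ((1 & 1) & 1) into (1 & 1), now (((0 | 0) & (1 & 1)) ^ 0)
step 2: or_false (→) rewrites (0 | 0) into 0, now ((0 & (1 & 1)) ^ 0)
step 3: xor_comm (→) rewrites ((0 & (1 & 1)) ^ 0) into (0 ^ (0 & (1 & 1)))
step 4: and_true (→) rewrites (1 & 1) into 1, now (0 ^ (0 & 1))
step 5: and_true (→) rewrites (0 & 1) into 0, reaching cost 5 (bound 5)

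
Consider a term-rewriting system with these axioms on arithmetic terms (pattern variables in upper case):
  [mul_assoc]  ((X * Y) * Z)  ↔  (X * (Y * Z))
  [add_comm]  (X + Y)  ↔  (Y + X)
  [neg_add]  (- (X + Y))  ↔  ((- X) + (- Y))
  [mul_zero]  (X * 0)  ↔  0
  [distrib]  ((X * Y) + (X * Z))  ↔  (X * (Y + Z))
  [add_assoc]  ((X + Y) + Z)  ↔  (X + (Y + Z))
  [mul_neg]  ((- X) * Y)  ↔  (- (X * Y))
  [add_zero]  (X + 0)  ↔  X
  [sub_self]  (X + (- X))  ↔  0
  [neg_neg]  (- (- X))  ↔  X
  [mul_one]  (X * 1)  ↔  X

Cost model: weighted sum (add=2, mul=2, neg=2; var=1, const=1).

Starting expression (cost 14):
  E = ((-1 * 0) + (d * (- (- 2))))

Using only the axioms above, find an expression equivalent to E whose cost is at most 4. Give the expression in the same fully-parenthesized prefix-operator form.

step 1: neg_neg (→) rewrites (- (- 2)) into 2, now ((-1 * 0) + (d * 2))
step 2: add_comm (→) rewrites ((-1 * 0) + (d * 2)) into ((d * 2) + (-1 * 0))
step 3: mul_zero (→) rewrites (-1 * 0) into 0, now ((d * 2) + 0)
step 4: add_zero (→) rewrites ((d * 2) + 0) into (d * 2), reaching cost 4 (bound 4)

(d * 2)   [cost 4]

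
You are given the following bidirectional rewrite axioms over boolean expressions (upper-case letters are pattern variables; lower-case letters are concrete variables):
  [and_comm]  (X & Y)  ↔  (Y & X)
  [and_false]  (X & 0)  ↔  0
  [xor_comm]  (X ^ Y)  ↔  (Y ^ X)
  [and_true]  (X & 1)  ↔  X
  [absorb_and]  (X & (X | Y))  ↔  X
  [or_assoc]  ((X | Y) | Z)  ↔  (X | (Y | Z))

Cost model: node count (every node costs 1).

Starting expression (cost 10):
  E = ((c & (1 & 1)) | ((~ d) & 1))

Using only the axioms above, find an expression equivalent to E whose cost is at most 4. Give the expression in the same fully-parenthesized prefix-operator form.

(c | (~ d))   [cost 4]

(1) ((~ d) & 1)  =[and_true →]=  (~ d)    ⊢ ((c & (1 & 1)) | (~ d))
(2) (1 & 1)  =[and_true →]=  1    ⊢ ((c & 1) | (~ d))
(3) (c & 1)  =[and_true →]=  c    ⊢ cost 4, within 4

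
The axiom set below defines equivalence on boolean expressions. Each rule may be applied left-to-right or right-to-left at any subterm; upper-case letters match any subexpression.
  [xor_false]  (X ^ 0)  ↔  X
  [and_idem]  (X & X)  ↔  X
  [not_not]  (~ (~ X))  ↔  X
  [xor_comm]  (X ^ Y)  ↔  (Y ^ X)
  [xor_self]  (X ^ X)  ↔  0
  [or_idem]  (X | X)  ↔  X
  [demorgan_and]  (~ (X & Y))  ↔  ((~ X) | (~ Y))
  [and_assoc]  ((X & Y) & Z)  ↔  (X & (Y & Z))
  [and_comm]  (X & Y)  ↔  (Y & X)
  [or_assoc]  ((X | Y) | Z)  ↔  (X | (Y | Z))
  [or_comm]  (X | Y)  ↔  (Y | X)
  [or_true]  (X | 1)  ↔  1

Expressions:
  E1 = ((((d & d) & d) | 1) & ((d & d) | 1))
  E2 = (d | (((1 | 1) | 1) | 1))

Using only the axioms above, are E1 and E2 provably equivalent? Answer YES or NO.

1. [and_idem →] (d & d)  →  d;  E1 = (((d & d) | 1) & ((d & d) | 1))
2. [and_idem →] (((d & d) | 1) & ((d & d) | 1))  →  ((d & d) | 1)
3. [and_idem →] (d & d)  →  d;  E1 = (d | 1)
4. [or_true ←] 1  →  (1 | 1);  E1 = (d | (1 | 1))
5. [or_idem ←] (1 | 1)  →  ((1 | 1) | (1 | 1));  E1 = (d | ((1 | 1) | (1 | 1)))
6. [or_assoc ←] ((1 | 1) | (1 | 1))  →  (((1 | 1) | 1) | 1);  this is E2

YES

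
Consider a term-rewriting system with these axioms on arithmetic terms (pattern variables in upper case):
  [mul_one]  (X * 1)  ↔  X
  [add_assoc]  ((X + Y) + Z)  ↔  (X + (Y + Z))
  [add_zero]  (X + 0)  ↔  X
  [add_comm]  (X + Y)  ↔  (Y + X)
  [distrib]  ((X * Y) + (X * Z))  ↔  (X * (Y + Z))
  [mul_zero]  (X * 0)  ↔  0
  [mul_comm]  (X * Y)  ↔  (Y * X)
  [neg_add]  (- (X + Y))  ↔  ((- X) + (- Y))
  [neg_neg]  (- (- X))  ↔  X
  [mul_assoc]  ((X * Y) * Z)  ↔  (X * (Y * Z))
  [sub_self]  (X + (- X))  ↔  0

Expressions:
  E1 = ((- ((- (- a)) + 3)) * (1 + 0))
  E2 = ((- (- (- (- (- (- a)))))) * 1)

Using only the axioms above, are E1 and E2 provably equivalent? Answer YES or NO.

The axioms are sound identities: if E1 ↔* E2 then E1 and E2 evaluate identically under any assignment.
Under a=0: E1 evaluates to -3, E2 to 0. Distinct ⇒ no rewrite sequence connects them.

NO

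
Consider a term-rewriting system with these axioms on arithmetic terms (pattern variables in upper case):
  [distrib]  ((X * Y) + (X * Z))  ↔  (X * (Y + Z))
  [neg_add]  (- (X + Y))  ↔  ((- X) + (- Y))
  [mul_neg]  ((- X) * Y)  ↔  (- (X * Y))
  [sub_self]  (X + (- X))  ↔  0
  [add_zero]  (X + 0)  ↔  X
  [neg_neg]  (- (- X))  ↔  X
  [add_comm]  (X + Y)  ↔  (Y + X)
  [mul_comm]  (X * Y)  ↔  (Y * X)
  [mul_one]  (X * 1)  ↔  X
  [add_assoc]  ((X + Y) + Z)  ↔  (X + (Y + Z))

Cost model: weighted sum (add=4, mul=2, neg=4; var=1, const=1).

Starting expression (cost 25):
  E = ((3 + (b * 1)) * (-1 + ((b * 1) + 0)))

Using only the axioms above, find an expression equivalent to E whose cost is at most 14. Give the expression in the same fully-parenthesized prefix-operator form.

step 1: add_zero (→) rewrites ((b * 1) + 0) into (b * 1), now ((3 + (b * 1)) * (-1 + (b * 1)))
step 2: mul_one (→) rewrites (b * 1) into b, now ((3 + b) * (-1 + (b * 1)))
step 3: mul_one (→) rewrites (b * 1) into b, reaching cost 14 (bound 14)

((3 + b) * (-1 + b))   [cost 14]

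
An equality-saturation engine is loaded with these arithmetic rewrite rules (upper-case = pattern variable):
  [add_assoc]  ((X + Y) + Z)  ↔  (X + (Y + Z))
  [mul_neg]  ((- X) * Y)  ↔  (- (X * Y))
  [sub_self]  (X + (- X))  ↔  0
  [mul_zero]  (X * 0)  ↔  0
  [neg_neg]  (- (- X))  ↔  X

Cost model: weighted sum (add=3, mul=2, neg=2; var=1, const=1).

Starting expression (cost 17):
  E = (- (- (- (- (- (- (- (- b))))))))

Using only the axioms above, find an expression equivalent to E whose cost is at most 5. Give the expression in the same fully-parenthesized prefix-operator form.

(- (- b))   [cost 5]

(1) (- (- (- (- (- (- (- b)))))))  =[neg_neg →]=  (- (- (- (- (- b)))))    ⊢ (- (- (- (- (- (- b))))))
(2) (- (- (- (- b))))  =[neg_neg →]=  (- (- b))    ⊢ (- (- (- (- b))))
(3) (- (- b))  =[neg_neg →]=  b    ⊢ cost 5, within 5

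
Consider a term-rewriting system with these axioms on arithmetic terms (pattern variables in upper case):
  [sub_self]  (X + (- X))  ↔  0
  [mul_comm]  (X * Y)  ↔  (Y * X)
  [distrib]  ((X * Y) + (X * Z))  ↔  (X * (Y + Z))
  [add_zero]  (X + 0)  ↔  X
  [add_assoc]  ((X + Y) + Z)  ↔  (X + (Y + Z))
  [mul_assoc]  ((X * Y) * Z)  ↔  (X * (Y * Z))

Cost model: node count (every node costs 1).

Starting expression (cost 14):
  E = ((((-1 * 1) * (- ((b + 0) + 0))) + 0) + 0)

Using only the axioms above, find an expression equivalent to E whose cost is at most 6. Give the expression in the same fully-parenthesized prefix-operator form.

(1) ((((-1 * 1) * (- ((b + 0) + 0))) + 0) + 0)  =[add_zero →]=  (((-1 * 1) * (- ((b + 0) + 0))) + 0)
(2) (((-1 * 1) * (- ((b + 0) + 0))) + 0)  =[add_zero →]=  ((-1 * 1) * (- ((b + 0) + 0)))
(3) (b + 0)  =[add_zero →]=  b    ⊢ ((-1 * 1) * (- (b + 0)))
(4) (b + 0)  =[add_zero →]=  b    ⊢ cost 6, within 6

((-1 * 1) * (- b))   [cost 6]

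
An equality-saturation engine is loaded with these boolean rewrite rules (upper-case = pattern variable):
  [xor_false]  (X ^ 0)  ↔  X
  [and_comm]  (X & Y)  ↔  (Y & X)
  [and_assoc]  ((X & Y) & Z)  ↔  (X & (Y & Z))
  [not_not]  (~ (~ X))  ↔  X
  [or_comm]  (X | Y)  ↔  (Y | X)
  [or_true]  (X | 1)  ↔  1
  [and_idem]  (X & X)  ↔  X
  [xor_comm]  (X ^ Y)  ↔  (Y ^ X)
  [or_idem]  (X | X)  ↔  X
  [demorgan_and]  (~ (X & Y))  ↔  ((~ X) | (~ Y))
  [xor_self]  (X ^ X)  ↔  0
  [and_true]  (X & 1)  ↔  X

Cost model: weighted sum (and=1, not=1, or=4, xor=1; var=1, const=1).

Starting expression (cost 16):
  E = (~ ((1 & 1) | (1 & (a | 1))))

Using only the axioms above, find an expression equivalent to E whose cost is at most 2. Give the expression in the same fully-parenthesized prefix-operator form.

1. [or_true →] (a | 1)  →  1;  E = (~ ((1 & 1) | (1 & 1)))
2. [or_idem →] ((1 & 1) | (1 & 1))  →  (1 & 1);  E = (~ (1 & 1))
3. [and_true →] (1 & 1)  →  1;  cost 2 ≤ 2, done

(~ 1)   [cost 2]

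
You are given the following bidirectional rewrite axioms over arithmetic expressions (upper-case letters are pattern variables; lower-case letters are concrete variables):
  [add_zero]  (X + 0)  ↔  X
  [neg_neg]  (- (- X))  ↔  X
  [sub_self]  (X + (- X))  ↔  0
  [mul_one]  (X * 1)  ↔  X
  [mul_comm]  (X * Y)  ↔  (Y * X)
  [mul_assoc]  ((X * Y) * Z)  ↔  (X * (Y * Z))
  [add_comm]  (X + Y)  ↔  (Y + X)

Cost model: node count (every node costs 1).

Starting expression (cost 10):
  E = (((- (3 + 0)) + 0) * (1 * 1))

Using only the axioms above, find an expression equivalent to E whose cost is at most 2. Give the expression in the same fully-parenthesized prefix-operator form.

(1) (3 + 0)  =[add_zero →]=  3    ⊢ (((- 3) + 0) * (1 * 1))
(2) (1 * 1)  =[mul_one →]=  1    ⊢ (((- 3) + 0) * 1)
(3) (((- 3) + 0) * 1)  =[mul_one →]=  ((- 3) + 0)
(4) ((- 3) + 0)  =[add_zero →]=  (- 3)    ⊢ cost 2, within 2

(- 3)   [cost 2]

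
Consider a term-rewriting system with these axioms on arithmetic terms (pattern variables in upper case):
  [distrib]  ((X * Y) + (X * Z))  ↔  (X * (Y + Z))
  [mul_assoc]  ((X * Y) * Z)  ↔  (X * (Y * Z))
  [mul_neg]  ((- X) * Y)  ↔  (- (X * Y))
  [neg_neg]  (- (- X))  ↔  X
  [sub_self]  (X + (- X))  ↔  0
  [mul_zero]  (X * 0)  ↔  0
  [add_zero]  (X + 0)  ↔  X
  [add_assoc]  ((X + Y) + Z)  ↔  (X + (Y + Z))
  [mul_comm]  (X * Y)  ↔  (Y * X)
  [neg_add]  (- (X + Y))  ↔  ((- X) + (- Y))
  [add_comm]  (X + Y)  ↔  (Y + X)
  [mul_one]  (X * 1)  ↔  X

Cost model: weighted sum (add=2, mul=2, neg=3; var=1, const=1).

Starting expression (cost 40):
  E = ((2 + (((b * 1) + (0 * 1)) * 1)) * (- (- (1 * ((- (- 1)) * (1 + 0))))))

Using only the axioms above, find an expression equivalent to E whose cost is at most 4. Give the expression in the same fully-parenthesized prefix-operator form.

(2 + b)   [cost 4]

step 1: neg_neg (→) rewrites (- (- (1 * ((- (- 1)) * (1 + 0))))) into (1 * ((- (- 1)) * (1 + 0))), now ((2 + (((b * 1) + (0 * 1)) * 1)) * (1 * ((- (- 1)) * (1 + 0))))
step 2: neg_neg (→) rewrites (- (- 1)) into 1, now ((2 + (((b * 1) + (0 * 1)) * 1)) * (1 * (1 * (1 + 0))))
step 3: mul_one (→) rewrites (((b * 1) + (0 * 1)) * 1) into ((b * 1) + (0 * 1)), now ((2 + ((b * 1) + (0 * 1))) * (1 * (1 * (1 + 0))))
step 4: mul_one (→) rewrites (b * 1) into b, now ((2 + (b + (0 * 1))) * (1 * (1 * (1 + 0))))
step 5: mul_one (→) rewrites (0 * 1) into 0, now ((2 + (b + 0)) * (1 * (1 * (1 + 0))))
step 6: add_zero (→) rewrites (1 + 0) into 1, now ((2 + (b + 0)) * (1 * (1 * 1)))
step 7: mul_one (→) rewrites (1 * 1) into 1, now ((2 + (b + 0)) * (1 * 1))
step 8: mul_one (→) rewrites (1 * 1) into 1, now ((2 + (b + 0)) * 1)
step 9: mul_one (→) rewrites ((2 + (b + 0)) * 1) into (2 + (b + 0))
step 10: add_zero (→) rewrites (b + 0) into b, reaching cost 4 (bound 4)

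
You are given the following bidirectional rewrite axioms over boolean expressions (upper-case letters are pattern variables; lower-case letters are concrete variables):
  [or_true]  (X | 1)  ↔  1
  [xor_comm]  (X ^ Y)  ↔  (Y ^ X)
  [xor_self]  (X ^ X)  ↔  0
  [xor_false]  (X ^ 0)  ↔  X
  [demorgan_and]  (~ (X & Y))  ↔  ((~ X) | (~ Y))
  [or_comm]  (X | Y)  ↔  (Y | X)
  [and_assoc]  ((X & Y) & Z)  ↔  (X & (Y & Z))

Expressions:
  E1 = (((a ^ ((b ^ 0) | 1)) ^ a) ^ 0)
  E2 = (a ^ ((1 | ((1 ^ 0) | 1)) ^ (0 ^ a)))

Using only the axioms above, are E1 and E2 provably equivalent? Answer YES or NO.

YES

1. [xor_false →] (b ^ 0)  →  b;  E1 = (((a ^ (b | 1)) ^ a) ^ 0)
2. [or_true →] (b | 1)  →  1;  E1 = (((a ^ 1) ^ a) ^ 0)
3. [xor_false →] (((a ^ 1) ^ a) ^ 0)  →  ((a ^ 1) ^ a)
4. [xor_comm →] (a ^ 1)  →  (1 ^ a);  E1 = ((1 ^ a) ^ a)
5. [xor_comm →] ((1 ^ a) ^ a)  →  (a ^ (1 ^ a))
6. [xor_false ←] a  →  (a ^ 0);  E1 = (a ^ (1 ^ (a ^ 0)))
7. [xor_comm →] (a ^ 0)  →  (0 ^ a);  E1 = (a ^ (1 ^ (0 ^ a)))
8. [or_true ←] 1  →  (1 | 1);  E1 = (a ^ ((1 | 1) ^ (0 ^ a)))
9. [or_true ←] 1  →  (1 | 1);  E1 = (a ^ ((1 | (1 | 1)) ^ (0 ^ a)))
10. [xor_false ←] 1  →  (1 ^ 0);  this is E2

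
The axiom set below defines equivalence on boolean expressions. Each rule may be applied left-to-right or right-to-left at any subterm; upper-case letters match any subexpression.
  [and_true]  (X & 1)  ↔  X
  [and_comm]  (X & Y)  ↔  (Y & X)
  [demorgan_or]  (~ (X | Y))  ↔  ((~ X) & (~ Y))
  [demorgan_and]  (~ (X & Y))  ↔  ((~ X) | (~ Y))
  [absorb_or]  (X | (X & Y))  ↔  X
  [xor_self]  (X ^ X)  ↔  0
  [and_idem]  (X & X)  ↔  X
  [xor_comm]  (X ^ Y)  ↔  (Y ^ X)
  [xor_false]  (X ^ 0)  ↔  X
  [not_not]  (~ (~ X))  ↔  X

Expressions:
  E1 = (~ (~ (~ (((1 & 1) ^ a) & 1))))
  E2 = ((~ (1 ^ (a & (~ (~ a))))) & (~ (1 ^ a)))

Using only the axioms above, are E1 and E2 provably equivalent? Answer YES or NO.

YES

1. [not_not →] (~ (~ (~ (((1 & 1) ^ a) & 1))))  →  (~ (((1 & 1) ^ a) & 1))
2. [and_true →] (((1 & 1) ^ a) & 1)  →  ((1 & 1) ^ a);  E1 = (~ ((1 & 1) ^ a))
3. [and_idem →] (1 & 1)  →  1;  E1 = (~ (1 ^ a))
4. [and_idem ←] (~ (1 ^ a))  →  ((~ (1 ^ a)) & (~ (1 ^ a)))
5. [and_idem ←] a  →  (a & a);  E1 = ((~ (1 ^ (a & a))) & (~ (1 ^ a)))
6. [not_not ←] a  →  (~ (~ a));  this is E2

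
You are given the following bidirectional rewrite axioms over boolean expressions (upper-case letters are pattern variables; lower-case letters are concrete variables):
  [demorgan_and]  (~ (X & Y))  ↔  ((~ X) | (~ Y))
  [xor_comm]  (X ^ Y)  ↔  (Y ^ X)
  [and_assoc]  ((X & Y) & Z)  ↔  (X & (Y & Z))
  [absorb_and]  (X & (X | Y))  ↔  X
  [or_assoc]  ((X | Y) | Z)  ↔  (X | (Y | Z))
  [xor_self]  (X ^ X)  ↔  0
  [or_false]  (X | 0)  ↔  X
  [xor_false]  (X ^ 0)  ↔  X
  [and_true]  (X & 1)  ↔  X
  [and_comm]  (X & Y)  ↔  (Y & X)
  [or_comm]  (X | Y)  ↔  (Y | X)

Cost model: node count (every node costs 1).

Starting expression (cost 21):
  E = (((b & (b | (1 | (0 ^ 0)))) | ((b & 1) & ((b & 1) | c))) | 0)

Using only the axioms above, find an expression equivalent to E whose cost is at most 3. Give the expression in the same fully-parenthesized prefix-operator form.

1. [or_false →] (((b & (b | (1 | (0 ^ 0)))) | ((b & 1) & ((b & 1) | c))) | 0)  →  ((b & (b | (1 | (0 ^ 0)))) | ((b & 1) & ((b & 1) | c)))
2. [absorb_and →] ((b & 1) & ((b & 1) | c))  →  (b & 1);  E = ((b & (b | (1 | (0 ^ 0)))) | (b & 1))
3. [and_true →] (b & 1)  →  b;  E = ((b & (b | (1 | (0 ^ 0)))) | b)
4. [xor_self →] (0 ^ 0)  →  0;  E = ((b & (b | (1 | 0))) | b)
5. [or_false →] (1 | 0)  →  1;  E = ((b & (b | 1)) | b)
6. [absorb_and →] (b & (b | 1))  →  b;  cost 3 ≤ 3, done

(b | b)   [cost 3]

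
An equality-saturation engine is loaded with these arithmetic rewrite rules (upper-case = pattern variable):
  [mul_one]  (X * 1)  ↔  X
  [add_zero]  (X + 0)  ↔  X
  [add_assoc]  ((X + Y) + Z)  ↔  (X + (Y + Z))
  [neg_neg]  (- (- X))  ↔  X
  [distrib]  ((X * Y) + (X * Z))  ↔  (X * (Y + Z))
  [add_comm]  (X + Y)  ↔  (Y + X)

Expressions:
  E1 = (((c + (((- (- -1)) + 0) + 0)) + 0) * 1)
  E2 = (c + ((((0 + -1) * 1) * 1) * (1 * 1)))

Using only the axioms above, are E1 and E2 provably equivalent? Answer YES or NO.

YES

step 1: neg_neg (→) rewrites (- (- -1)) into -1, now (((c + ((-1 + 0) + 0)) + 0) * 1)
step 2: add_zero (→) rewrites ((-1 + 0) + 0) into (-1 + 0), now (((c + (-1 + 0)) + 0) * 1)
step 3: add_zero (→) rewrites (-1 + 0) into -1, now (((c + -1) + 0) * 1)
step 4: add_zero (→) rewrites ((c + -1) + 0) into (c + -1), now ((c + -1) * 1)
step 5: mul_one (→) rewrites ((c + -1) * 1) into (c + -1)
step 6: mul_one (←) rewrites -1 into (-1 * 1), now (c + (-1 * 1))
step 7: mul_one (←) rewrites 1 into (1 * 1), now (c + (-1 * (1 * 1)))
step 8: add_zero (←) rewrites -1 into (-1 + 0), now (c + ((-1 + 0) * (1 * 1)))
step 9: add_comm (→) rewrites (-1 + 0) into (0 + -1), now (c + ((0 + -1) * (1 * 1)))
step 10: mul_one (←) rewrites (0 + -1) into ((0 + -1) * 1), now (c + (((0 + -1) * 1) * (1 * 1)))
step 11: mul_one (←) rewrites ((0 + -1) * 1) into (((0 + -1) * 1) * 1), which is E2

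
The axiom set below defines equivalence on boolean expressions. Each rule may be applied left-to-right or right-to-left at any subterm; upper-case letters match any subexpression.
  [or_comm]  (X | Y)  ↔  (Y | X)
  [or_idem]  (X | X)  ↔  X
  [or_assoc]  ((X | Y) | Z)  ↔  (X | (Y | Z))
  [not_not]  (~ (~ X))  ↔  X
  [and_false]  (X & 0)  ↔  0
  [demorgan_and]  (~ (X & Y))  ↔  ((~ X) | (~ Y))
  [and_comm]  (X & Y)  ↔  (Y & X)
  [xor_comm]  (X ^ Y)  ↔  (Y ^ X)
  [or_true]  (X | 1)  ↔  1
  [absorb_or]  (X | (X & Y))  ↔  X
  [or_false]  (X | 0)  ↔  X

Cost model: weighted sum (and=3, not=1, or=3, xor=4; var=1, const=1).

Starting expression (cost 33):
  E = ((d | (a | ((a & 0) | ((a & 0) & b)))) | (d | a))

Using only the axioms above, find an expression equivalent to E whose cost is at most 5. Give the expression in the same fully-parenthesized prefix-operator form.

(d | a)   [cost 5]

step 1: absorb_or (→) rewrites ((a & 0) | ((a & 0) & b)) into (a & 0), now ((d | (a | (a & 0))) | (d | a))
step 2: absorb_or (→) rewrites (a | (a & 0)) into a, now ((d | a) | (d | a))
step 3: or_idem (→) rewrites ((d | a) | (d | a)) into (d | a), reaching cost 5 (bound 5)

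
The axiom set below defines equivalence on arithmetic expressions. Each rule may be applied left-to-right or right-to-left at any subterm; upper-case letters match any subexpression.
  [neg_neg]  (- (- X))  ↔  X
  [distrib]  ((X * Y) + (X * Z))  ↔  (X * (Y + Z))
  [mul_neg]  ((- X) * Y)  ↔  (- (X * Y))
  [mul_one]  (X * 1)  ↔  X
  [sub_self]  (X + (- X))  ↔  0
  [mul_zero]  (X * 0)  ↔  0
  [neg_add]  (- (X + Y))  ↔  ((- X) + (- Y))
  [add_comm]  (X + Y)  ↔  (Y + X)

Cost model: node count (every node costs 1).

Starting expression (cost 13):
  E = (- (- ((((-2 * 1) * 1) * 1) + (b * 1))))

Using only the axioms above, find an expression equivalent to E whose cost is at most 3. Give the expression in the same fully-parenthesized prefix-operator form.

step 1: mul_one (→) rewrites ((-2 * 1) * 1) into (-2 * 1), now (- (- (((-2 * 1) * 1) + (b * 1))))
step 2: mul_one (→) rewrites (b * 1) into b, now (- (- (((-2 * 1) * 1) + b)))
step 3: mul_one (→) rewrites ((-2 * 1) * 1) into (-2 * 1), now (- (- ((-2 * 1) + b)))
step 4: neg_neg (→) rewrites (- (- ((-2 * 1) + b))) into ((-2 * 1) + b)
step 5: mul_one (→) rewrites (-2 * 1) into -2, reaching cost 3 (bound 3)

(-2 + b)   [cost 3]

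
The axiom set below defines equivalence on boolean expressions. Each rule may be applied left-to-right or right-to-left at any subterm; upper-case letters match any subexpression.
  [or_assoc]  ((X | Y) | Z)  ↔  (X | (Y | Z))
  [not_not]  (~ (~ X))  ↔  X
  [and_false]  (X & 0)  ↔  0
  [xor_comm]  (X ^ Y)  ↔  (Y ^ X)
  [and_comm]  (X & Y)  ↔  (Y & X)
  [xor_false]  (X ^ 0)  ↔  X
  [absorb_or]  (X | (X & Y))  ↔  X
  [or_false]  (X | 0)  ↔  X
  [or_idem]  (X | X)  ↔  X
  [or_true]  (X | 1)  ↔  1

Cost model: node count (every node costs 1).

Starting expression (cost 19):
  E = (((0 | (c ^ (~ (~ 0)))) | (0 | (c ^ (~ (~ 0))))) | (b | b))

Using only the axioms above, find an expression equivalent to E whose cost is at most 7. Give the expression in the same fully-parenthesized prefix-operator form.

((0 | c) | (b | b))   [cost 7]

step 1: or_idem (→) rewrites ((0 | (c ^ (~ (~ 0)))) | (0 | (c ^ (~ (~ 0))))) into (0 | (c ^ (~ (~ 0)))), now ((0 | (c ^ (~ (~ 0)))) | (b | b))
step 2: not_not (→) rewrites (~ (~ 0)) into 0, now ((0 | (c ^ 0)) | (b | b))
step 3: xor_false (→) rewrites (c ^ 0) into c, reaching cost 7 (bound 7)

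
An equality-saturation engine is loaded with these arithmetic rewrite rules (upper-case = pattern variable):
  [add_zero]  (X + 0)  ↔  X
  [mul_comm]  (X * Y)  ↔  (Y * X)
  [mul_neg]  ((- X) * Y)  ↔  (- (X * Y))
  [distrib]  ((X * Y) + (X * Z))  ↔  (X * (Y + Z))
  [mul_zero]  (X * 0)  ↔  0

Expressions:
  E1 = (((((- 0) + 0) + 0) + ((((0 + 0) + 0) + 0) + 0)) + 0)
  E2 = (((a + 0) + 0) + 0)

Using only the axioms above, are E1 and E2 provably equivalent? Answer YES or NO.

All listed rules preserve value, hence provable equivalence implies equal values everywhere; look for a separating assignment.
a=1 gives E1 ↦ 0, E2 ↦ 1; values differ ⇒ not provably equivalent.

NO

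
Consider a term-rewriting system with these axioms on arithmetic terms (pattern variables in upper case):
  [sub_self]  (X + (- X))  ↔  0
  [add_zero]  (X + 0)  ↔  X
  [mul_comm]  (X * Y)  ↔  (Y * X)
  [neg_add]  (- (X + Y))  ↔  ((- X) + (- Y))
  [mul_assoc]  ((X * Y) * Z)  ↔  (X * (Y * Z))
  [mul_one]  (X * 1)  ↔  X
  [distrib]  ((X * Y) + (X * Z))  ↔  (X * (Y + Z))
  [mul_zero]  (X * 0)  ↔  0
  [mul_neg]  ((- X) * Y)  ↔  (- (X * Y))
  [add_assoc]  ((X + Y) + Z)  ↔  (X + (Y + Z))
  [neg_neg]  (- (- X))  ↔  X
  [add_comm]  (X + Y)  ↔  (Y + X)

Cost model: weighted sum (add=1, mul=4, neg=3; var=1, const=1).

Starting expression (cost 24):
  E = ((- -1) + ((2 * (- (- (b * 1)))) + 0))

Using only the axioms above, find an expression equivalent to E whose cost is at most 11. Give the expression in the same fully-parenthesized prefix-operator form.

((- -1) + (2 * b))   [cost 11]

step 1: add_zero (→) rewrites ((2 * (- (- (b * 1)))) + 0) into (2 * (- (- (b * 1)))), now ((- -1) + (2 * (- (- (b * 1)))))
step 2: mul_one (→) rewrites (b * 1) into b, now ((- -1) + (2 * (- (- b))))
step 3: neg_neg (→) rewrites (- (- b)) into b, reaching cost 11 (bound 11)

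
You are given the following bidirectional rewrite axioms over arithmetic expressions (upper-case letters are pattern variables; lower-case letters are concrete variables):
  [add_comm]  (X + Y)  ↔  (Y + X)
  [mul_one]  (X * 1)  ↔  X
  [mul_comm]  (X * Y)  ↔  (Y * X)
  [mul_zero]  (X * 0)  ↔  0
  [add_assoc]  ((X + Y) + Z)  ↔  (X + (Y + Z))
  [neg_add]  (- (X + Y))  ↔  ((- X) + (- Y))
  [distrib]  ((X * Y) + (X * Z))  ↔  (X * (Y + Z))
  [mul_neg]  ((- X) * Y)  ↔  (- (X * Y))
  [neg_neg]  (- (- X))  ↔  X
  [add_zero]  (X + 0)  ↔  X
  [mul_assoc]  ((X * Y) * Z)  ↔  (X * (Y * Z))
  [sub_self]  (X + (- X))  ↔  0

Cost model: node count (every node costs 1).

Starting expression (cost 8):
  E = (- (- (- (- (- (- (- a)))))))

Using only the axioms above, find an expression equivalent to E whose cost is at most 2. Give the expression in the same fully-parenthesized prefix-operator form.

1. [neg_neg →] (- (- (- a)))  →  (- a);  E = (- (- (- (- (- a)))))
2. [neg_neg →] (- (- a))  →  a;  E = (- (- (- a)))
3. [neg_neg →] (- (- a))  →  a;  cost 2 ≤ 2, done

(- a)   [cost 2]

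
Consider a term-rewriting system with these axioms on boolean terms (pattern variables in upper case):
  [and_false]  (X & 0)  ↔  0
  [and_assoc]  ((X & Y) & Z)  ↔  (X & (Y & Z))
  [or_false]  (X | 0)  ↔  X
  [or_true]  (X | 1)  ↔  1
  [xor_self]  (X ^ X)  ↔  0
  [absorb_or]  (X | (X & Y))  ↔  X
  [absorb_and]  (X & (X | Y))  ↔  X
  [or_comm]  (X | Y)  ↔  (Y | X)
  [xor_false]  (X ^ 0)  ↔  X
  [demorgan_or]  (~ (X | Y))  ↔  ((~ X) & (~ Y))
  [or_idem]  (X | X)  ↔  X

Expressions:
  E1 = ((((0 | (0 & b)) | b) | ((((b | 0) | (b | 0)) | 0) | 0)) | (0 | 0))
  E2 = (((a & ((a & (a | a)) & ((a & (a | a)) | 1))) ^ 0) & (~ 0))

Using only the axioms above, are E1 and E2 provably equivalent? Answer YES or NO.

Every axiom is a valid identity, so a rewrite proof would force E1 and E2 to agree under every assignment.
At a=0, b=1: E1 = 1 but E2 = 0; they differ, so no derivation exists.

NO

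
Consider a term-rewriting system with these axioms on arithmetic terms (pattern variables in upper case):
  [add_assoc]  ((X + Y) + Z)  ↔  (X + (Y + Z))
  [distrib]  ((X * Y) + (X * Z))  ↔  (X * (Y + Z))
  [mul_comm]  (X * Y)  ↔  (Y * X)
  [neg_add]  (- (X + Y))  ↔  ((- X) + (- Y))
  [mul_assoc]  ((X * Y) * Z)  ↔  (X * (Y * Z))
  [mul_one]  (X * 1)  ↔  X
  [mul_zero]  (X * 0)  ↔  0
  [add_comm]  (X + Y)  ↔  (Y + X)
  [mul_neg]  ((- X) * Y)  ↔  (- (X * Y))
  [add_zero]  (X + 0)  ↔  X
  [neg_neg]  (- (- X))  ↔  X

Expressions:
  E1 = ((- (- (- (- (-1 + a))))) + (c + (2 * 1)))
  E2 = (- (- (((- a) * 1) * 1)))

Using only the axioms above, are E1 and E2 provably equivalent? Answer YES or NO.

Every axiom is a valid identity, so a rewrite proof would force E1 and E2 to agree under every assignment.
At a=0, c=0: E1 = 1 but E2 = 0; they differ, so no derivation exists.

NO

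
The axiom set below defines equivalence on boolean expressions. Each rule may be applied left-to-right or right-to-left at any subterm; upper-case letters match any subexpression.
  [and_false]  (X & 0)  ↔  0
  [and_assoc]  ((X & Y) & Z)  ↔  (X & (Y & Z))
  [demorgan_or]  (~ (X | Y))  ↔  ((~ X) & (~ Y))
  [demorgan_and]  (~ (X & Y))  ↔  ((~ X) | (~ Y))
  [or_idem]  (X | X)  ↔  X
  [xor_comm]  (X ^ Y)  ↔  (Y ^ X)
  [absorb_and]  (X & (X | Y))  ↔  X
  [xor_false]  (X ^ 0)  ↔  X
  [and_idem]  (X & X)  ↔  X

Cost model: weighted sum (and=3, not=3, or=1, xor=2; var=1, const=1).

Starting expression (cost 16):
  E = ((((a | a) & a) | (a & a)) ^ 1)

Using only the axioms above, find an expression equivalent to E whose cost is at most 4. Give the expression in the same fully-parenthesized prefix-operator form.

1. [or_idem →] (a | a)  →  a;  E = (((a & a) | (a & a)) ^ 1)
2. [or_idem →] ((a & a) | (a & a))  →  (a & a);  E = ((a & a) ^ 1)
3. [and_idem →] (a & a)  →  a;  cost 4 ≤ 4, done

(a ^ 1)   [cost 4]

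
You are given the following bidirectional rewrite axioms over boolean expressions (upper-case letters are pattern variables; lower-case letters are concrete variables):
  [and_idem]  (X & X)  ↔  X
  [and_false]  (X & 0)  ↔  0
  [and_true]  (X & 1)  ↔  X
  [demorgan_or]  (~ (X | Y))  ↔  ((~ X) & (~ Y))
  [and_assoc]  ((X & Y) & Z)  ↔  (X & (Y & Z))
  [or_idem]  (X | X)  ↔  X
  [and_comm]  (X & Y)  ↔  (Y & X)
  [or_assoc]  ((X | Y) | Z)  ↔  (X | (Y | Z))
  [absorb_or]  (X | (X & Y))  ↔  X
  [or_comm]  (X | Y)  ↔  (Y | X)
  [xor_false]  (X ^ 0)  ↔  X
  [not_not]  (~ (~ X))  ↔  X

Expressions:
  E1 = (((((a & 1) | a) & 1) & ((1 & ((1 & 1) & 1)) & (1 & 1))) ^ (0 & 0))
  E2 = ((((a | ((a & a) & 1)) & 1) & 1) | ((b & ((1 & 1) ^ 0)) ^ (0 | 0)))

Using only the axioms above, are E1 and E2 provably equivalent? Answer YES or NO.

All listed rules preserve value, hence provable equivalence implies equal values everywhere; look for a separating assignment.
a=0, b=1 gives E1 ↦ 0, E2 ↦ 1; values differ ⇒ not provably equivalent.

NO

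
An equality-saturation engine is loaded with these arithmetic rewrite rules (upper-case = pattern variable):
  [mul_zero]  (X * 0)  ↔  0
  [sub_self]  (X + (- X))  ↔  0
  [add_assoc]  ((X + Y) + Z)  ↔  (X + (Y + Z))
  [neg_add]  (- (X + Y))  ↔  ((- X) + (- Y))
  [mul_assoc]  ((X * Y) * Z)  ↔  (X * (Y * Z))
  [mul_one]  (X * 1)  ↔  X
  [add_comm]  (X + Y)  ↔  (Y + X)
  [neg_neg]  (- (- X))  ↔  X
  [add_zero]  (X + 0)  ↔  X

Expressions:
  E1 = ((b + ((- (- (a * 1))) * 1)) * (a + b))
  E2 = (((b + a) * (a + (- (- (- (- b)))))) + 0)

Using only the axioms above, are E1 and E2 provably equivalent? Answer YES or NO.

step 1: mul_one (→) rewrites ((- (- (a * 1))) * 1) into (- (- (a * 1))), now ((b + (- (- (a * 1)))) * (a + b))
step 2: neg_neg (→) rewrites (- (- (a * 1))) into (a * 1), now ((b + (a * 1)) * (a + b))
step 3: mul_one (→) rewrites (a * 1) into a, now ((b + a) * (a + b))
step 4: add_zero (←) rewrites ((b + a) * (a + b)) into (((b + a) * (a + b)) + 0)
step 5: neg_neg (←) rewrites b into (- (- b)), now (((b + a) * (a + (- (- b)))) + 0)
step 6: neg_neg (←) rewrites (- b) into (- (- (- b))), which is E2

YES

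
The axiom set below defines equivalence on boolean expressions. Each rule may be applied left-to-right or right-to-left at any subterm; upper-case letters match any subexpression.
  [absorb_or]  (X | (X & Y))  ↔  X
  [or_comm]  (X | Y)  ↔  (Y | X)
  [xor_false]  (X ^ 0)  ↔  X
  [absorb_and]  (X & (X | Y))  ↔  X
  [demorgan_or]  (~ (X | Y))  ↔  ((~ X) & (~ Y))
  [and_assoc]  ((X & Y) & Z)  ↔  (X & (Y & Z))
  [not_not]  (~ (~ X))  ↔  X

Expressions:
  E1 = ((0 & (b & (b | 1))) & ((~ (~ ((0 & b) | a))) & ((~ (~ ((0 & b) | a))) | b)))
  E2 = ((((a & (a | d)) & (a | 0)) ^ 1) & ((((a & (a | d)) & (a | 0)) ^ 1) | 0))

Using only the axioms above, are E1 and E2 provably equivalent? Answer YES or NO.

NO

All listed rules preserve value, hence provable equivalence implies equal values everywhere; look for a separating assignment.
a=0, b=0, d=0 gives E1 ↦ 0, E2 ↦ 1; values differ ⇒ not provably equivalent.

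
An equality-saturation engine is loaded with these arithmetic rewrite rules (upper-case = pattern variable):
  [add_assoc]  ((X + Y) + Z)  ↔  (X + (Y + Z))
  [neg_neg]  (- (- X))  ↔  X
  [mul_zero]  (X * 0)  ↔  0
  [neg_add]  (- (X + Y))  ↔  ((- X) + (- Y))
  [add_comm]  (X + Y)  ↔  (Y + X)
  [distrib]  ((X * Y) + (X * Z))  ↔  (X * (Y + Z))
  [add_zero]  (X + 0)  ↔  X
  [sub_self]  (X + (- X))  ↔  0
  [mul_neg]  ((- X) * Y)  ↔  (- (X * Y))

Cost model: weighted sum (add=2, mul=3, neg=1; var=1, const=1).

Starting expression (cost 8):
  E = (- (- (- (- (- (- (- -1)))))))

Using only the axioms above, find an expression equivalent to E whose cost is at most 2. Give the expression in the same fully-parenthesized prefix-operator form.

(- -1)   [cost 2]

step 1: neg_neg (→) rewrites (- (- (- (- -1)))) into (- (- -1)), now (- (- (- (- (- -1)))))
step 2: neg_neg (→) rewrites (- (- (- (- (- -1))))) into (- (- (- -1)))
step 3: neg_neg (→) rewrites (- (- (- -1))) into (- -1), reaching cost 2 (bound 2)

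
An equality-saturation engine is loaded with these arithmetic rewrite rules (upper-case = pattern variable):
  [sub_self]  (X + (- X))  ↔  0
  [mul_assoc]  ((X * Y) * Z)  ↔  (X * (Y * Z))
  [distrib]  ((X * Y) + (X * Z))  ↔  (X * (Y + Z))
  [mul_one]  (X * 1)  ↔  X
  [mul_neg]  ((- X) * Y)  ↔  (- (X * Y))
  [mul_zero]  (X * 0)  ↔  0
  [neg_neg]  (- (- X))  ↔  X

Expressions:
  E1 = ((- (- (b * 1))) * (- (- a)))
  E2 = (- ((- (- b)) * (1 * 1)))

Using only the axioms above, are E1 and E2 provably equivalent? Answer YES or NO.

NO

Every axiom is a valid identity, so a rewrite proof would force E1 and E2 to agree under every assignment.
At a=0, b=1: E1 = 0 but E2 = -1; they differ, so no derivation exists.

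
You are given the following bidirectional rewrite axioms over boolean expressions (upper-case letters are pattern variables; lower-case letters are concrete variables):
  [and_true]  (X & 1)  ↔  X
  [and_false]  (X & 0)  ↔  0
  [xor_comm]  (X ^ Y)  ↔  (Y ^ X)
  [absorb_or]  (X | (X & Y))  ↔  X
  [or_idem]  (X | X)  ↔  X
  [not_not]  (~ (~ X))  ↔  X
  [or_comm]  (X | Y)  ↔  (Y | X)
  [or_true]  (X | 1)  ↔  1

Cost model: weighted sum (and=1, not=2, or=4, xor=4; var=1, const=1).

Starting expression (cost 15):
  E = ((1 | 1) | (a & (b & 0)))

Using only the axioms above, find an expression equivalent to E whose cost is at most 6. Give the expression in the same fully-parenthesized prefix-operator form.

(1 | 0)   [cost 6]

(1) (1 | 1)  =[or_idem →]=  1    ⊢ (1 | (a & (b & 0)))
(2) (b & 0)  =[and_false →]=  0    ⊢ (1 | (a & 0))
(3) (a & 0)  =[and_false →]=  0    ⊢ cost 6, within 6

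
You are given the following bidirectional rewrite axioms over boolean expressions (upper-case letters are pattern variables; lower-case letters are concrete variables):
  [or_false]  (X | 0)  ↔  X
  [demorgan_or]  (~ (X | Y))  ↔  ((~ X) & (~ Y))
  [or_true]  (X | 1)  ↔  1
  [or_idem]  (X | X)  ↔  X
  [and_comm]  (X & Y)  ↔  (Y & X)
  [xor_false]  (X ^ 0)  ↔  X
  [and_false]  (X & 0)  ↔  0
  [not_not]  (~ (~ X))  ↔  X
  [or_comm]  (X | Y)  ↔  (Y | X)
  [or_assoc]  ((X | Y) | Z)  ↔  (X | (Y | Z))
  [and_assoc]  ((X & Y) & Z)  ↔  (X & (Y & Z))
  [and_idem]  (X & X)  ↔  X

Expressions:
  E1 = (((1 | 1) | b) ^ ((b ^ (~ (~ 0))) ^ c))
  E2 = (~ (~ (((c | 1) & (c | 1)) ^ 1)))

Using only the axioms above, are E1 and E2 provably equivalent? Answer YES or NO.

Every axiom is a valid identity, so a rewrite proof would force E1 and E2 to agree under every assignment.
At b=0, c=0: E1 = 1 but E2 = 0; they differ, so no derivation exists.

NO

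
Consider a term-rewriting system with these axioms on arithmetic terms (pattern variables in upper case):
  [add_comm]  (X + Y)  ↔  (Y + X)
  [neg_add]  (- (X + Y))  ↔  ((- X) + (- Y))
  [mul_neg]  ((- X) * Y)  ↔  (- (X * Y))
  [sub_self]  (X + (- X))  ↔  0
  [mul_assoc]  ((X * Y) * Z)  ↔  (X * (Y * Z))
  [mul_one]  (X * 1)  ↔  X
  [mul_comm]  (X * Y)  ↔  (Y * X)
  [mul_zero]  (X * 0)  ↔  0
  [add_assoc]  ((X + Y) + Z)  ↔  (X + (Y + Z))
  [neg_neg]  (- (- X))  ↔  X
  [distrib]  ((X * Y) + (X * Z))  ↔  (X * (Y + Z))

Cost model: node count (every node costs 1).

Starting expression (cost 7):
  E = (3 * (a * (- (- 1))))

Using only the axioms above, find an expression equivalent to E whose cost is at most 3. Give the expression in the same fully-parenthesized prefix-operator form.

(1) (- (- 1))  =[neg_neg →]=  1    ⊢ (3 * (a * 1))
(2) (3 * (a * 1))  =[mul_comm →]=  ((a * 1) * 3)
(3) (a * 1)  =[mul_one →]=  a    ⊢ cost 3, within 3

(a * 3)   [cost 3]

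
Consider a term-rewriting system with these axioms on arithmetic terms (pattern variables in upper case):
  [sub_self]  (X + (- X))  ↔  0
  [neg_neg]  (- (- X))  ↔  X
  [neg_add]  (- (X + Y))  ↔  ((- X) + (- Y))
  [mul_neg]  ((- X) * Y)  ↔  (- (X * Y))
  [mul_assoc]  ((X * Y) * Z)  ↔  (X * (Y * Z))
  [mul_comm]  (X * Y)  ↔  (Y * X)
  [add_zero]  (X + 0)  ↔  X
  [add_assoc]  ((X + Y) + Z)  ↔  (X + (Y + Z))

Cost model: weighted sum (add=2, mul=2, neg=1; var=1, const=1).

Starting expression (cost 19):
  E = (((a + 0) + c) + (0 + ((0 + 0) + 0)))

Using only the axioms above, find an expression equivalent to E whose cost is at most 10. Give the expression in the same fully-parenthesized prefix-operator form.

1. [add_zero →] (a + 0)  →  a;  E = ((a + c) + (0 + ((0 + 0) + 0)))
2. [add_zero →] ((0 + 0) + 0)  →  (0 + 0);  E = ((a + c) + (0 + (0 + 0)))
3. [add_zero →] (0 + 0)  →  0;  cost 10 ≤ 10, done

((a + c) + (0 + 0))   [cost 10]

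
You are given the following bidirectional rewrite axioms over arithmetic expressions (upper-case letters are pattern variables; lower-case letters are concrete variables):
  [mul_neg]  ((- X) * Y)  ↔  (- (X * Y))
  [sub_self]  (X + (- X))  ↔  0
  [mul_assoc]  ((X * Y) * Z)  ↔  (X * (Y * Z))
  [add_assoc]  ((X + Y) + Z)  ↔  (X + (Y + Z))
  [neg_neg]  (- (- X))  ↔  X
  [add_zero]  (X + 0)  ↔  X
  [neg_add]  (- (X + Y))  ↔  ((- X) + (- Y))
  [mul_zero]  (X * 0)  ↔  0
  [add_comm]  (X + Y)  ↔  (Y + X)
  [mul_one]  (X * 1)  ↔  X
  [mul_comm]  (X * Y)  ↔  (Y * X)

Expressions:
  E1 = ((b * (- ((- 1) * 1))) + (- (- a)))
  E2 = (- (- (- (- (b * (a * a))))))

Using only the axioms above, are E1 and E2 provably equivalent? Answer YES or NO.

NO

The axioms are sound identities: if E1 ↔* E2 then E1 and E2 evaluate identically under any assignment.
Under a=0, b=1: E1 evaluates to 1, E2 to 0. Distinct ⇒ no rewrite sequence connects them.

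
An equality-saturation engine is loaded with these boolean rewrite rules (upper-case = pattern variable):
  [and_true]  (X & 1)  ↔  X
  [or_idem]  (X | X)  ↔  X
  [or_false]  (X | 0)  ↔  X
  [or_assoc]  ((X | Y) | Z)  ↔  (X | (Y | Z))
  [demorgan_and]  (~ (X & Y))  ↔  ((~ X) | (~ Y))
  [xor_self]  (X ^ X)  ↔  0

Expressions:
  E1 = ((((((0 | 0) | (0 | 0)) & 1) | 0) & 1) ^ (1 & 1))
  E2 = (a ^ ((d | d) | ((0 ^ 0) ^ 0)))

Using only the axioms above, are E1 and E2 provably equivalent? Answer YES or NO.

Every axiom is a valid identity, so a rewrite proof would force E1 and E2 to agree under every assignment.
At a=0, d=0: E1 = 1 but E2 = 0; they differ, so no derivation exists.

NO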